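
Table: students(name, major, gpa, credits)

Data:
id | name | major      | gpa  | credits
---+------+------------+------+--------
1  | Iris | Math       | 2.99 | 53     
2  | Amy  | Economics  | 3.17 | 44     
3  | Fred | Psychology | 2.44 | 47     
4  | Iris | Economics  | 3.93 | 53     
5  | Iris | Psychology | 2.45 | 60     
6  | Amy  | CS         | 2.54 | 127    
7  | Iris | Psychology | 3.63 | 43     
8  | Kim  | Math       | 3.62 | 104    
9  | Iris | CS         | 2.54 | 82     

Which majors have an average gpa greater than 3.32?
SELECT major, AVG(gpa)
FROM students
GROUP BY major
HAVING AVG(gpa) > 3.32

Result:
  Economics: avg=3.55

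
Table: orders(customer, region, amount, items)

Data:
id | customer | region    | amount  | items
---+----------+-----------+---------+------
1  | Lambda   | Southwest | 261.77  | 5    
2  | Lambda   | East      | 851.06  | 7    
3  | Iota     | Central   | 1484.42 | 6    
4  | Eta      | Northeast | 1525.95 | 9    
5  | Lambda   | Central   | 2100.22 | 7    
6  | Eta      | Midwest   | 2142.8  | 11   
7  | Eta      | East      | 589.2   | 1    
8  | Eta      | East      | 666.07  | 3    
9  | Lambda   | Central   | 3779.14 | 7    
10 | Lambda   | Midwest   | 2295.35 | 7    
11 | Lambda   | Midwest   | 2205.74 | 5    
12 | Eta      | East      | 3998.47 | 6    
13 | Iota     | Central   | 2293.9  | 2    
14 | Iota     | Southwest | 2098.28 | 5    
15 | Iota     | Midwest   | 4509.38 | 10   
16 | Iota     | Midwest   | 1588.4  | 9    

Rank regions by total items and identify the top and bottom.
SELECT region, SUM(items)
FROM orders
GROUP BY region
ORDER BY SUM(items)

All groups:
  Northeast: 9
  Southwest: 10
  East: 17
  Central: 22
  Midwest: 42

Highest: Midwest (42)
Lowest: Northeast (9)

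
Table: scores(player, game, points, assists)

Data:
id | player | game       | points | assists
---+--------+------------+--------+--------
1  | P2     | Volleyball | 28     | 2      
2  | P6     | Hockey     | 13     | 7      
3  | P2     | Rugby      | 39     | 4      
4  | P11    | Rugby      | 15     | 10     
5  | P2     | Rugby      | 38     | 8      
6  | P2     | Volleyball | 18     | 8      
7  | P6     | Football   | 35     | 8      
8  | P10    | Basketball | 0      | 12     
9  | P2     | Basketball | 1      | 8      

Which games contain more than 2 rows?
SELECT game, COUNT(*) as cnt
FROM scores
GROUP BY game
HAVING COUNT(*) > 2

Result:
  Rugby: 3

Note: HAVING filters groups after aggregation, WHERE filters rows before.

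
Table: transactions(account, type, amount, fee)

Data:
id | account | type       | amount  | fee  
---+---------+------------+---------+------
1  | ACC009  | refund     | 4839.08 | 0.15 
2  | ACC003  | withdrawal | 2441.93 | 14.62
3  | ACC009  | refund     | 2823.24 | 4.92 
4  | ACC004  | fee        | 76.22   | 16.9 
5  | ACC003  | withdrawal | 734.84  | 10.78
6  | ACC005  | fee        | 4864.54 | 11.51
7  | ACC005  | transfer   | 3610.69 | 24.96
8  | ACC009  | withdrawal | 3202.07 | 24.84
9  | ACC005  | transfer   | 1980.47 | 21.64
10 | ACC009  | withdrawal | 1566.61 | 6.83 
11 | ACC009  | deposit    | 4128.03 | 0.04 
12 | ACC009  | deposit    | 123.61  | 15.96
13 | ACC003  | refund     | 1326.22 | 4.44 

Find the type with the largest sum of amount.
SELECT type, SUM(amount) as val
FROM transactions
GROUP BY type
ORDER BY val DESC
LIMIT 1

Result: refund with sum(amount) = 8988.54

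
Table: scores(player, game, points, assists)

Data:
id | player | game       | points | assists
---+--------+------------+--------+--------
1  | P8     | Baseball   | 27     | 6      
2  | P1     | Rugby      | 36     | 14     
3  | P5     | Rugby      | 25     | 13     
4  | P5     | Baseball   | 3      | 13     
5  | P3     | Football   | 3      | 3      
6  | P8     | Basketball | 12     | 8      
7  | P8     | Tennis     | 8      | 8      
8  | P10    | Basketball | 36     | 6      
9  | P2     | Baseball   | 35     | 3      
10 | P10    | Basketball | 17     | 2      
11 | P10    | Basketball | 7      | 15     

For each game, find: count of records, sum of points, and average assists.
SELECT game,
       COUNT(*) as cnt,
       SUM(points) as total_points,
       AVG(assists) as avg_assists
FROM scores
GROUP BY game

Result:
  Baseball: 3 records, 65 total points, 7.33 avg assists
  Basketball: 4 records, 72 total points, 7.75 avg assists
  Football: 1 records, 3 total points, 3.00 avg assists
  Rugby: 2 records, 61 total points, 13.50 avg assists
  Tennis: 1 records, 8 total points, 8.00 avg assists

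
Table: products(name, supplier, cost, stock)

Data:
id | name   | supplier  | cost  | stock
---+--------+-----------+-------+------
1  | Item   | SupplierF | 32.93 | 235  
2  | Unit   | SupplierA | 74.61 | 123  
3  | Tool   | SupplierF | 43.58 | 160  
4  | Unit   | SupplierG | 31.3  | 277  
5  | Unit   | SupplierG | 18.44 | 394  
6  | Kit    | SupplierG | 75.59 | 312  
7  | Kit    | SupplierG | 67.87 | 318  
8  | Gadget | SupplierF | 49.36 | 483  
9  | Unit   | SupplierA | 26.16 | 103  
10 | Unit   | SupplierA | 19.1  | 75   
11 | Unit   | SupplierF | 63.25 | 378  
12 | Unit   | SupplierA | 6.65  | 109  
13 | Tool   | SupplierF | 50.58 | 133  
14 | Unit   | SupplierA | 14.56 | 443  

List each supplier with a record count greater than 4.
SELECT supplier, COUNT(*) as cnt
FROM products
GROUP BY supplier
HAVING COUNT(*) > 4

Result:
  SupplierA: 5
  SupplierF: 5

Note: HAVING filters groups after aggregation, WHERE filters rows before.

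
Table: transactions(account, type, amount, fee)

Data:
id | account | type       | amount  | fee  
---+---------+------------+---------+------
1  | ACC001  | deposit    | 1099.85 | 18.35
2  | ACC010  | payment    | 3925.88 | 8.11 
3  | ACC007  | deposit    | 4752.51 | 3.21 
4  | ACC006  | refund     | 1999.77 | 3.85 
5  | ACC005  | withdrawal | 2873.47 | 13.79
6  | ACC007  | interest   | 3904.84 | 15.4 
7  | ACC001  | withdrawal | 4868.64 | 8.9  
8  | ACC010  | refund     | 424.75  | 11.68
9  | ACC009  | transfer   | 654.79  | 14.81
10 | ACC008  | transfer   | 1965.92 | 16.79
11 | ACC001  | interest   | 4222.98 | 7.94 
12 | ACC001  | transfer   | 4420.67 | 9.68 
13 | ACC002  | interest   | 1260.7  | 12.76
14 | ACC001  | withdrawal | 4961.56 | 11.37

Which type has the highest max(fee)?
SELECT type, MAX(fee) as val
FROM transactions
GROUP BY type
ORDER BY val DESC
LIMIT 1

Result: deposit with max(fee) = 18.35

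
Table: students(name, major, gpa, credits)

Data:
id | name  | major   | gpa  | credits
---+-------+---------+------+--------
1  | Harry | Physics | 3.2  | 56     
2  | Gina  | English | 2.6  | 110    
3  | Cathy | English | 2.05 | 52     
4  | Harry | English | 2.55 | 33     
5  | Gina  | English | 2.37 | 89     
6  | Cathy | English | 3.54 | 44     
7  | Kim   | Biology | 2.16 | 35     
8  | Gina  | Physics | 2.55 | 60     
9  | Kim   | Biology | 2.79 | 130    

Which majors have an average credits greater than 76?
SELECT major, AVG(credits)
FROM students
GROUP BY major
HAVING AVG(credits) > 76

Result:
  Biology: avg=82.50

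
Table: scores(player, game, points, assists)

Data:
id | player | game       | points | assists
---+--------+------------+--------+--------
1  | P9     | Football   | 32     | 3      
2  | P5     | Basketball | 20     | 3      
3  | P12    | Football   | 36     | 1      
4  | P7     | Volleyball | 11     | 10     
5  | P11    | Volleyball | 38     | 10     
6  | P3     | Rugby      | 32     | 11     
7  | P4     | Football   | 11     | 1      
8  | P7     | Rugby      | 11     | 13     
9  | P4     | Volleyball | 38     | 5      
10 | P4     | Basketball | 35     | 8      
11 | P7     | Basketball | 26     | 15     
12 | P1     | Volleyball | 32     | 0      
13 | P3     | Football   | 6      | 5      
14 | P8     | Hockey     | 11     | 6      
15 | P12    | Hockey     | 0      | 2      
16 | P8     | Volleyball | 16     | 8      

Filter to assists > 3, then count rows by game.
SELECT game, COUNT(*)
FROM scores
WHERE assists > 3
GROUP BY game

Note: WHERE filters rows before grouping.

Result:
  Basketball: 2
  Football: 1
  Hockey: 1
  Rugby: 2
  Volleyball: 4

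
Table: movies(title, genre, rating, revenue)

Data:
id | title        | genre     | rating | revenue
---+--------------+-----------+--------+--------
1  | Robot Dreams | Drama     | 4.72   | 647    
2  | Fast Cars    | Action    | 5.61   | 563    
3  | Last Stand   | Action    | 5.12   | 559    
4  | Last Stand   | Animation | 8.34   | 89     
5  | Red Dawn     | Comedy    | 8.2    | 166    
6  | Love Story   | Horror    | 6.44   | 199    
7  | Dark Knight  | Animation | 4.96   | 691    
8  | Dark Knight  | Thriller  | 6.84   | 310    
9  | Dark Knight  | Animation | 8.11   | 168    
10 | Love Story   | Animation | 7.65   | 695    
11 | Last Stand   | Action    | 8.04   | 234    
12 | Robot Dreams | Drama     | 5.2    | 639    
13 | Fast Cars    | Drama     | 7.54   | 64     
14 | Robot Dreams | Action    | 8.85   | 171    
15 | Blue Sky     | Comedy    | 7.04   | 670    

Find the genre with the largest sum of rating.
SELECT genre, SUM(rating) as val
FROM movies
GROUP BY genre
ORDER BY val DESC
LIMIT 1

Result: Animation with sum(rating) = 29.06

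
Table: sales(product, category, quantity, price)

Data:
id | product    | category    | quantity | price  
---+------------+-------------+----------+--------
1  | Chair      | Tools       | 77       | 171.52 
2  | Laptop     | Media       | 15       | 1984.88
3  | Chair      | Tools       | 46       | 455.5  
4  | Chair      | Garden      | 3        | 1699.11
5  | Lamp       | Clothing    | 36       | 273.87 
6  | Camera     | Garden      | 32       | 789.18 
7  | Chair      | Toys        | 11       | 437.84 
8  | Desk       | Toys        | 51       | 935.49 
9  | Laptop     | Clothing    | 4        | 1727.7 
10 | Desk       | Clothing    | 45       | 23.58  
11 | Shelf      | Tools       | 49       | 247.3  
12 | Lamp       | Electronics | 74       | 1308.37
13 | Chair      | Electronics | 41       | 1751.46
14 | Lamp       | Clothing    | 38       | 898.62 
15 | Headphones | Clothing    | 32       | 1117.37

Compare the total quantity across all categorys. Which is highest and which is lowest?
SELECT category, SUM(quantity)
FROM sales
GROUP BY category
ORDER BY SUM(quantity)

All groups:
  Media: 15
  Garden: 35
  Toys: 62
  Electronics: 115
  Clothing: 155
  Tools: 172

Highest: Tools (172)
Lowest: Media (15)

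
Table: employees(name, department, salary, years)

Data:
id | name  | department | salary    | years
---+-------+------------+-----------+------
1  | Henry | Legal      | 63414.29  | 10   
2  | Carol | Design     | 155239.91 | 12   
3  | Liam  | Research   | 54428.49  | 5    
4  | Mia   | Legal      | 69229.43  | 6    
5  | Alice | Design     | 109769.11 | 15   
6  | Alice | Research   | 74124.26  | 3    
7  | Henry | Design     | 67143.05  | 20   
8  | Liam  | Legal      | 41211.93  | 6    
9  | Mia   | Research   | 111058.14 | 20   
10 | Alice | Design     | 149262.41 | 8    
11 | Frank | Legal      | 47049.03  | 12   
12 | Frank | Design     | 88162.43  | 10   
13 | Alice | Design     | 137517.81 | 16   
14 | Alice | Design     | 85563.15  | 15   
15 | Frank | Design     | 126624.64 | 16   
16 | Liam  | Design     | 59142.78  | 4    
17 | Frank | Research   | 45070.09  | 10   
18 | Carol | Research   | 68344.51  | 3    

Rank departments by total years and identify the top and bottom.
SELECT department, SUM(years)
FROM employees
GROUP BY department
ORDER BY SUM(years)

All groups:
  Legal: 34
  Research: 41
  Design: 116

Highest: Design (116)
Lowest: Legal (34)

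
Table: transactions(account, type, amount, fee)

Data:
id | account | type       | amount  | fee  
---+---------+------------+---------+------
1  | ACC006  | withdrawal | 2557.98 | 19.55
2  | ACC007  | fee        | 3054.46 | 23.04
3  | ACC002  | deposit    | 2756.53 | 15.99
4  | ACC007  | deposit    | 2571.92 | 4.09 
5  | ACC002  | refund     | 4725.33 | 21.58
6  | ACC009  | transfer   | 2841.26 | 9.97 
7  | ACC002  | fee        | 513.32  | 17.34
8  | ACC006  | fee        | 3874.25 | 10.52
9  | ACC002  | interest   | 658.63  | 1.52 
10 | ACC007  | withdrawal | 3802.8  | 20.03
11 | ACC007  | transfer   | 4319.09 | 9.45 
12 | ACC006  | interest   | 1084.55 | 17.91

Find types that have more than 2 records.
SELECT type, COUNT(*) as cnt
FROM transactions
GROUP BY type
HAVING COUNT(*) > 2

Result:
  fee: 3

Note: HAVING filters groups after aggregation, WHERE filters rows before.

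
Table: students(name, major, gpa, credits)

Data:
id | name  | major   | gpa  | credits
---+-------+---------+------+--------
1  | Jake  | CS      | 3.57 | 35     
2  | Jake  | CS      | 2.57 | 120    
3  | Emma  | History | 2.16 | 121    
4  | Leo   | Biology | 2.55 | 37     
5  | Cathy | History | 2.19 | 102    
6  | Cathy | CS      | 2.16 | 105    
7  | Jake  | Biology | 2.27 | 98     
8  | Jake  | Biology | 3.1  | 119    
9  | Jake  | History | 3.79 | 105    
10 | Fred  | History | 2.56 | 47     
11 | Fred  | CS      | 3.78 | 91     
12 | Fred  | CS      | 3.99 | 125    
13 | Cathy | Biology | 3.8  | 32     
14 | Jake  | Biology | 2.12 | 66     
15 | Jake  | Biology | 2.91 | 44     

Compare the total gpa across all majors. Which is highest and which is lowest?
SELECT major, SUM(gpa)
FROM students
GROUP BY major
ORDER BY SUM(gpa)

All groups:
  History: 10.70
  CS: 16.07
  Biology: 16.75

Highest: Biology (16.75)
Lowest: History (10.70)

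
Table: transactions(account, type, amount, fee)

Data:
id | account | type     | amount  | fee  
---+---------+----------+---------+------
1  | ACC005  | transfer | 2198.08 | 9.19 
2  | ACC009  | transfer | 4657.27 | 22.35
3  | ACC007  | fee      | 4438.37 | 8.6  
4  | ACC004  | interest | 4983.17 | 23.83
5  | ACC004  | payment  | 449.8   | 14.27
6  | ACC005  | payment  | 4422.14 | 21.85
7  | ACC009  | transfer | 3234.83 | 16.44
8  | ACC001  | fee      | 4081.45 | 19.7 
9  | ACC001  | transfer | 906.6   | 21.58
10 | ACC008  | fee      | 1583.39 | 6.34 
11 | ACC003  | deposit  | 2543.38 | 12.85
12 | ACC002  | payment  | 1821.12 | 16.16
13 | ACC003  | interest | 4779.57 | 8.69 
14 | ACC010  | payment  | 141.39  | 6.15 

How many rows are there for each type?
SELECT type, COUNT(*) as count
FROM transactions
GROUP BY type

Result:
  deposit: 1
  fee: 3
  interest: 2
  payment: 4
  transfer: 4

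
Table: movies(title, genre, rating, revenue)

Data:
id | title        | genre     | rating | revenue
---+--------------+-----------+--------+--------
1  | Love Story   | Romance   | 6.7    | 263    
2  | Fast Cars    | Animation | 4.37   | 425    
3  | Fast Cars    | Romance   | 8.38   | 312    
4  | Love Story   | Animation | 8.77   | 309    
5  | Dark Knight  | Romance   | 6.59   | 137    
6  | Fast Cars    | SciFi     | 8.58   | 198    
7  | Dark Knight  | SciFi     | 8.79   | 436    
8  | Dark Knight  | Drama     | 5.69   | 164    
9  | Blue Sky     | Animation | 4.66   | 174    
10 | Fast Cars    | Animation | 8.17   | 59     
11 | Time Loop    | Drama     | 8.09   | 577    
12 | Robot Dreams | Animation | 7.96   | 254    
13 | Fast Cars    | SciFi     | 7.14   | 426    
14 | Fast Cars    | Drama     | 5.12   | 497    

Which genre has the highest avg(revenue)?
SELECT genre, AVG(revenue) as val
FROM movies
GROUP BY genre
ORDER BY val DESC
LIMIT 1

Result: Drama with avg(revenue) = 412.67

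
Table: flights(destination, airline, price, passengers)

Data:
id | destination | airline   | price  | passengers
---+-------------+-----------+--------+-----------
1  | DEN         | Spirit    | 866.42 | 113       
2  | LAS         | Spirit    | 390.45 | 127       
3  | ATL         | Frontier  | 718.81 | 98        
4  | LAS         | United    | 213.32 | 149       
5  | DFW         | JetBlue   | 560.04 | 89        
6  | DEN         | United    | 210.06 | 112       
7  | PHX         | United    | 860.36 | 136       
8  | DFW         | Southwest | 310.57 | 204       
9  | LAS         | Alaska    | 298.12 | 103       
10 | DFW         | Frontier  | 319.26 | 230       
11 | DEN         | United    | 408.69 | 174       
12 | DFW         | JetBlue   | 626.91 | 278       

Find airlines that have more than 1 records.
SELECT airline, COUNT(*) as cnt
FROM flights
GROUP BY airline
HAVING COUNT(*) > 1

Result:
  Frontier: 2
  JetBlue: 2
  Spirit: 2
  United: 4

Note: HAVING filters groups after aggregation, WHERE filters rows before.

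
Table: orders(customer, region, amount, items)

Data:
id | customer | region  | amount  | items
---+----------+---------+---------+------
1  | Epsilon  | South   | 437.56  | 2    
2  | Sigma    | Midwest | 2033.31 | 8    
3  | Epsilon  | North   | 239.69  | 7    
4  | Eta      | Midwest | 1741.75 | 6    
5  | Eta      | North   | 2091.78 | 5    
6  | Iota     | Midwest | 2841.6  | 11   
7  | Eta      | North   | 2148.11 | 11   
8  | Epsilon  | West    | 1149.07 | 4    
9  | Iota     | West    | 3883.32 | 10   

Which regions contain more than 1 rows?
SELECT region, COUNT(*) as cnt
FROM orders
GROUP BY region
HAVING COUNT(*) > 1

Result:
  Midwest: 3
  North: 3
  West: 2

Note: HAVING filters groups after aggregation, WHERE filters rows before.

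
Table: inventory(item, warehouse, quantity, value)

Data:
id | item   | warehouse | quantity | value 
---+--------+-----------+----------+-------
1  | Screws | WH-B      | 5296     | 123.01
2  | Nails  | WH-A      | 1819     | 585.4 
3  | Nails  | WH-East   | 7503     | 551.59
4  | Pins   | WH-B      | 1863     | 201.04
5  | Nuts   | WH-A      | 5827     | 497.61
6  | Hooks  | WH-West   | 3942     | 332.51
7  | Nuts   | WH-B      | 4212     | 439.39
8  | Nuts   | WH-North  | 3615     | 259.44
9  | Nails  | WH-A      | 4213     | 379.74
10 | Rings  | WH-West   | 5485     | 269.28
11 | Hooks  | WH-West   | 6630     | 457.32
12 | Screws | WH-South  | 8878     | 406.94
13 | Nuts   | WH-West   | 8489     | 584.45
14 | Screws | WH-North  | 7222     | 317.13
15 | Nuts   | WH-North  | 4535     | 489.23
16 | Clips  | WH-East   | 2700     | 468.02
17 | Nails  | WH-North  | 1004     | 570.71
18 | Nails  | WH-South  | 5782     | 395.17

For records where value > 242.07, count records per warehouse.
SELECT warehouse, COUNT(*)
FROM inventory
WHERE value > 242.07
GROUP BY warehouse

Note: WHERE filters rows before grouping.

Result:
  WH-A: 3
  WH-B: 1
  WH-East: 2
  WH-North: 4
  WH-South: 2
  WH-West: 4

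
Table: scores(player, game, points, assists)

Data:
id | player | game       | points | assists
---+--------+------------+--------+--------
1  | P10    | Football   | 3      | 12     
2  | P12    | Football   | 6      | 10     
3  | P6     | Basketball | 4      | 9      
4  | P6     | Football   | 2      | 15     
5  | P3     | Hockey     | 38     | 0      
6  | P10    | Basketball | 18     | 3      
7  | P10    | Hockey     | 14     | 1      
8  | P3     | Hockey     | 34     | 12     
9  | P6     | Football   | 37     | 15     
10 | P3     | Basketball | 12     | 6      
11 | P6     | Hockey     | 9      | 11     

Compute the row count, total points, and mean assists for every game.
SELECT game,
       COUNT(*) as cnt,
       SUM(points) as total_points,
       AVG(assists) as avg_assists
FROM scores
GROUP BY game

Result:
  Basketball: 3 records, 34 total points, 6.00 avg assists
  Football: 4 records, 48 total points, 13.00 avg assists
  Hockey: 4 records, 95 total points, 6.00 avg assists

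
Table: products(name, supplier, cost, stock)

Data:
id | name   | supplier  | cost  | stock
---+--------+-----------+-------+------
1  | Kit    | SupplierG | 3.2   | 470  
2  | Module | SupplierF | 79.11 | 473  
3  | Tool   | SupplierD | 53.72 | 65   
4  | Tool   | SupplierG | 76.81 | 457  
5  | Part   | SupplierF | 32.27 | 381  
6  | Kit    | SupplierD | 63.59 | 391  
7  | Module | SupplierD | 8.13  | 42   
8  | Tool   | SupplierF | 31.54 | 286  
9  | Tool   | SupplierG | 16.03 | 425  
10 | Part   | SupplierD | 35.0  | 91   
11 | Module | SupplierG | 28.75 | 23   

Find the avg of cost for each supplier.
SELECT supplier, AVG(cost) as result
FROM products
GROUP BY supplier

Result:
  SupplierD: 40.11
  SupplierF: 47.64
  SupplierG: 31.20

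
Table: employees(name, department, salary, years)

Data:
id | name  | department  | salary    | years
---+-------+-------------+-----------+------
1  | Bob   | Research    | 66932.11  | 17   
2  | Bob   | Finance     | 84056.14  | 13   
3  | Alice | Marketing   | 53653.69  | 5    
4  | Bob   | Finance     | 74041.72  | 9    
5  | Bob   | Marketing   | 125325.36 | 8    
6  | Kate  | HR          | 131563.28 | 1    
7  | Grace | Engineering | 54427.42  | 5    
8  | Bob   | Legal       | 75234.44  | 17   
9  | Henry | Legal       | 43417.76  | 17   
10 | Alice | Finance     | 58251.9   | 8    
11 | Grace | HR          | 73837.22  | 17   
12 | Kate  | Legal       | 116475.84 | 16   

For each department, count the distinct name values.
SELECT department, COUNT(DISTINCT name)
FROM employees
GROUP BY department

Result:
  Engineering: 1 distinct
  Finance: 2 distinct
  HR: 2 distinct
  Legal: 3 distinct
  Marketing: 2 distinct
  Research: 1 distinct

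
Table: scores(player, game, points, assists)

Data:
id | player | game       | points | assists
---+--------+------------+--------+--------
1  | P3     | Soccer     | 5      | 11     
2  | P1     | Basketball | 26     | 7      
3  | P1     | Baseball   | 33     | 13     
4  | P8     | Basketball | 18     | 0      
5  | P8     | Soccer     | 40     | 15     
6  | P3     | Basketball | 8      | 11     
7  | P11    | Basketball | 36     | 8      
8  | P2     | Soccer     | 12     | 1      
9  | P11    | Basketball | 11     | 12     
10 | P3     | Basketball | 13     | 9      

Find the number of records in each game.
SELECT game, COUNT(*) as count
FROM scores
GROUP BY game

Result:
  Baseball: 1
  Basketball: 6
  Soccer: 3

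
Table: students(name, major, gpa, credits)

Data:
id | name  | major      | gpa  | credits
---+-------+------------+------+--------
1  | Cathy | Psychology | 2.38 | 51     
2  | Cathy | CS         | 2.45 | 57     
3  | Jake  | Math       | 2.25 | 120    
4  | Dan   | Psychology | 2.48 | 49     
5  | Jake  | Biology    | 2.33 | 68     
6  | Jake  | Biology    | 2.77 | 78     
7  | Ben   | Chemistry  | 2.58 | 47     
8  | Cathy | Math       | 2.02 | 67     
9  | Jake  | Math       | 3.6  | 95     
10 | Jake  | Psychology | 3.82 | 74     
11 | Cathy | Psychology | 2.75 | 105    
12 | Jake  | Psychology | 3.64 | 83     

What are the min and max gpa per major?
SELECT major, MIN(gpa), MAX(gpa)
FROM students
GROUP BY major

Result:
  Biology: min=2.33, max=2.77
  CS: min=2.45, max=2.45
  Chemistry: min=2.58, max=2.58
  Math: min=2.02, max=3.60
  Psychology: min=2.38, max=3.82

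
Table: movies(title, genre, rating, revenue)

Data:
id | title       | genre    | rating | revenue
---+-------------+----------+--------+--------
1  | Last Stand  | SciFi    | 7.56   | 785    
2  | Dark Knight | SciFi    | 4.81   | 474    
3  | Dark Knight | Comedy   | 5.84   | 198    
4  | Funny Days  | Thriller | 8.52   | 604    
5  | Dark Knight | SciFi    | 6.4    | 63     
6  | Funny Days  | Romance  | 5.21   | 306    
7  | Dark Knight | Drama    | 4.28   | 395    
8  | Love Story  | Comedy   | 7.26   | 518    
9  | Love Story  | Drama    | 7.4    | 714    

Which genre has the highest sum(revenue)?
SELECT genre, SUM(revenue) as val
FROM movies
GROUP BY genre
ORDER BY val DESC
LIMIT 1

Result: SciFi with sum(revenue) = 1322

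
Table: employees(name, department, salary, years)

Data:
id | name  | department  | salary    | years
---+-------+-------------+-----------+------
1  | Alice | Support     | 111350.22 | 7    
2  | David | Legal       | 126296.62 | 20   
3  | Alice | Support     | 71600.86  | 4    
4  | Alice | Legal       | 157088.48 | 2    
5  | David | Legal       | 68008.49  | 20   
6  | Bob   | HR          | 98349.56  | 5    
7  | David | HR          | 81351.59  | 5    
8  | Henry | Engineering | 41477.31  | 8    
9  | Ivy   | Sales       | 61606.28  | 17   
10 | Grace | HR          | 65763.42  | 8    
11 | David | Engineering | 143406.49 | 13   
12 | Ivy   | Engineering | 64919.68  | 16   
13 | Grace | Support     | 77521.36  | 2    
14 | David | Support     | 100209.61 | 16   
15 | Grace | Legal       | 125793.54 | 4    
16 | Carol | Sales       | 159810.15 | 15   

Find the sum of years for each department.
SELECT department, SUM(years) as result
FROM employees
GROUP BY department

Result:
  Engineering: 37
  HR: 18
  Legal: 46
  Sales: 32
  Support: 29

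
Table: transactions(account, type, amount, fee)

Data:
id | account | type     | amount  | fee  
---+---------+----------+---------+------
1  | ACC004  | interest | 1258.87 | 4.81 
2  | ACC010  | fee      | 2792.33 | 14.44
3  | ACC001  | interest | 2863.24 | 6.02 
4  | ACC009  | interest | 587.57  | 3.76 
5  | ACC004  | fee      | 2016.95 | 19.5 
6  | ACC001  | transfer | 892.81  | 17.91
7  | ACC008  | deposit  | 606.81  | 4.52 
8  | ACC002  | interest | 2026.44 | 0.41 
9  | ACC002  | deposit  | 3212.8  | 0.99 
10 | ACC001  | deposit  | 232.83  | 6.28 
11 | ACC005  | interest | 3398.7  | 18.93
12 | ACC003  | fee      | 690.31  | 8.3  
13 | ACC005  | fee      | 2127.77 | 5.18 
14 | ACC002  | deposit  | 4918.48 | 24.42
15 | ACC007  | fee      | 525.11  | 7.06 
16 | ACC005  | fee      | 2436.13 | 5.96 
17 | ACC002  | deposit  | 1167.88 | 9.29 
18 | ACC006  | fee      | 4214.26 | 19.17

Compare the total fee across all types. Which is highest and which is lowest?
SELECT type, SUM(fee)
FROM transactions
GROUP BY type
ORDER BY SUM(fee)

All groups:
  transfer: 17.91
  interest: 33.93
  deposit: 45.50
  fee: 79.61

Highest: fee (79.61)
Lowest: transfer (17.91)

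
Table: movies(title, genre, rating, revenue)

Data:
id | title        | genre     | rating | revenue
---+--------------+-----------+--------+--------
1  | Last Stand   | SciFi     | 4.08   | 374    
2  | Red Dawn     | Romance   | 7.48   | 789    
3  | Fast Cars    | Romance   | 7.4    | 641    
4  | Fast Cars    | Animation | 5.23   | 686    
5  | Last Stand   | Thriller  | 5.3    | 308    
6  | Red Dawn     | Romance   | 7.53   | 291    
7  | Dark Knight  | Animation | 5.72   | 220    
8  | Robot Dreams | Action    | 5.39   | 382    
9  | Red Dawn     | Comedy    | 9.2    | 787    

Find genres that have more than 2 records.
SELECT genre, COUNT(*) as cnt
FROM movies
GROUP BY genre
HAVING COUNT(*) > 2

Result:
  Romance: 3

Note: HAVING filters groups after aggregation, WHERE filters rows before.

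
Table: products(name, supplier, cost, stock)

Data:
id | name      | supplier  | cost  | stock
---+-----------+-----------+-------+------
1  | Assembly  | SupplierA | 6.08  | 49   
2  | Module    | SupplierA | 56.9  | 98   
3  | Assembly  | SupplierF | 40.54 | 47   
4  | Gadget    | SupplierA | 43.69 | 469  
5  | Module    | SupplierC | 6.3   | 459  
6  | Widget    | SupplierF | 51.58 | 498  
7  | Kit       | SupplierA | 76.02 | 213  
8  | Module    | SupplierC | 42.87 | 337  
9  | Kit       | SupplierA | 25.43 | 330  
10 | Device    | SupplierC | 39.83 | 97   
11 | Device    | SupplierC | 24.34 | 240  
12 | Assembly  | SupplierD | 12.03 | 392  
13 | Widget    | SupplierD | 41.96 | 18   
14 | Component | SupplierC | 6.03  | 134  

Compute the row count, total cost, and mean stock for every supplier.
SELECT supplier,
       COUNT(*) as cnt,
       SUM(cost) as total_cost,
       AVG(stock) as avg_stock
FROM products
GROUP BY supplier

Result:
  SupplierA: 5 records, 208.12 total cost, 231.80 avg stock
  SupplierC: 5 records, 119.37 total cost, 253.40 avg stock
  SupplierD: 2 records, 53.99 total cost, 205.00 avg stock
  SupplierF: 2 records, 92.12 total cost, 272.50 avg stock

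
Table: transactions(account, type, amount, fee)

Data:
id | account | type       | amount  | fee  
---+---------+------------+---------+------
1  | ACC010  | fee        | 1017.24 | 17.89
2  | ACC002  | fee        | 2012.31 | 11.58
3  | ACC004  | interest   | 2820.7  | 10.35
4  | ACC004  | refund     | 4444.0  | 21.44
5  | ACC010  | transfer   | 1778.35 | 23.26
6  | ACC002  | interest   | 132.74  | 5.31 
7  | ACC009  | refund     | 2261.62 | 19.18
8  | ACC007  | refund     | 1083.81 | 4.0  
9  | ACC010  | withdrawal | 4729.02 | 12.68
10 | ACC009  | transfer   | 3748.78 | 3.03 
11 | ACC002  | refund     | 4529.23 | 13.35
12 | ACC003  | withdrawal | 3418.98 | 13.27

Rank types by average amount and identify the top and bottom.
SELECT type, AVG(amount)
FROM transactions
GROUP BY type
ORDER BY AVG(amount)

All groups:
  interest: 1476.72
  fee: 1514.78
  transfer: 2763.57
  refund: 3079.67
  withdrawal: 4074.00

Highest: withdrawal (4074.00)
Lowest: interest (1476.72)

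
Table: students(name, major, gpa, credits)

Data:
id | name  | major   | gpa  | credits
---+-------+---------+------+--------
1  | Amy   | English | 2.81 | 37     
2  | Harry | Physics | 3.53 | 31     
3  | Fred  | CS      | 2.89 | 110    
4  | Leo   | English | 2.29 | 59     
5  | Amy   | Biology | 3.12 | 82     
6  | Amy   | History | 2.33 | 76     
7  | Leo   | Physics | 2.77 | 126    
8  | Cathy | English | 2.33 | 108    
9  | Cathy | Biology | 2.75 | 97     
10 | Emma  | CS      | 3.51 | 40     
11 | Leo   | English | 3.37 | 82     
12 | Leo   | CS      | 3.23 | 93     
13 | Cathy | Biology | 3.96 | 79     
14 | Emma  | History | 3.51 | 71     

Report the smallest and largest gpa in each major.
SELECT major, MIN(gpa), MAX(gpa)
FROM students
GROUP BY major

Result:
  Biology: min=2.75, max=3.96
  CS: min=2.89, max=3.51
  English: min=2.29, max=3.37
  History: min=2.33, max=3.51
  Physics: min=2.77, max=3.53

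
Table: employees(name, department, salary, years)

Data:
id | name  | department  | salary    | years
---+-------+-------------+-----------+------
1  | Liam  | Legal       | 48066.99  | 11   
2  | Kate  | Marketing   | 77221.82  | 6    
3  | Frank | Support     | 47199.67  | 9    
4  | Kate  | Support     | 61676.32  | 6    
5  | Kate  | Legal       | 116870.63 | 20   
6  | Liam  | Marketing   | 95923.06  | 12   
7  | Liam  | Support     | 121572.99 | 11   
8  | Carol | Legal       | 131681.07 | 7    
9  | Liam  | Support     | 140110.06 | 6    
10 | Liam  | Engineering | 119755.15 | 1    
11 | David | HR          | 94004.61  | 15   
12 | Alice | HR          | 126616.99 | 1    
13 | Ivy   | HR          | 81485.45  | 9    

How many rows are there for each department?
SELECT department, COUNT(*) as count
FROM employees
GROUP BY department

Result:
  Engineering: 1
  HR: 3
  Legal: 3
  Marketing: 2
  Support: 4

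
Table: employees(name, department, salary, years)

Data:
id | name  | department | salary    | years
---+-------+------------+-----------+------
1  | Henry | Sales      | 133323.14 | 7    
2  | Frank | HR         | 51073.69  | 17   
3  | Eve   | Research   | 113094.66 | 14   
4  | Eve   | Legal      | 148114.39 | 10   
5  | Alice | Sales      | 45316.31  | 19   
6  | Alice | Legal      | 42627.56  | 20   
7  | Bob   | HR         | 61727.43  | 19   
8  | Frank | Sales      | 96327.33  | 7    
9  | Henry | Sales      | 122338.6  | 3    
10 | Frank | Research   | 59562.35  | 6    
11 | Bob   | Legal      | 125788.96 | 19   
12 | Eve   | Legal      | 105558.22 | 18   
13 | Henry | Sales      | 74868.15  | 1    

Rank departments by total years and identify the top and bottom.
SELECT department, SUM(years)
FROM employees
GROUP BY department
ORDER BY SUM(years)

All groups:
  Research: 20
  HR: 36
  Sales: 37
  Legal: 67

Highest: Legal (67)
Lowest: Research (20)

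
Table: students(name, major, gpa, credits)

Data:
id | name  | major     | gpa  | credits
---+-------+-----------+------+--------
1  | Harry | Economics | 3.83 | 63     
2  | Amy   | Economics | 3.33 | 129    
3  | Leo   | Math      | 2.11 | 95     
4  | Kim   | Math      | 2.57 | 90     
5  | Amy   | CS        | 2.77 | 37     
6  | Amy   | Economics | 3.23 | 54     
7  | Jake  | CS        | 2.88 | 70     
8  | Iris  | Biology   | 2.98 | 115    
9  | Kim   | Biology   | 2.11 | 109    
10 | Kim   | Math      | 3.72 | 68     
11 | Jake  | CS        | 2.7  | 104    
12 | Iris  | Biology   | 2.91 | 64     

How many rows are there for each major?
SELECT major, COUNT(*) as count
FROM students
GROUP BY major

Result:
  Biology: 3
  CS: 3
  Economics: 3
  Math: 3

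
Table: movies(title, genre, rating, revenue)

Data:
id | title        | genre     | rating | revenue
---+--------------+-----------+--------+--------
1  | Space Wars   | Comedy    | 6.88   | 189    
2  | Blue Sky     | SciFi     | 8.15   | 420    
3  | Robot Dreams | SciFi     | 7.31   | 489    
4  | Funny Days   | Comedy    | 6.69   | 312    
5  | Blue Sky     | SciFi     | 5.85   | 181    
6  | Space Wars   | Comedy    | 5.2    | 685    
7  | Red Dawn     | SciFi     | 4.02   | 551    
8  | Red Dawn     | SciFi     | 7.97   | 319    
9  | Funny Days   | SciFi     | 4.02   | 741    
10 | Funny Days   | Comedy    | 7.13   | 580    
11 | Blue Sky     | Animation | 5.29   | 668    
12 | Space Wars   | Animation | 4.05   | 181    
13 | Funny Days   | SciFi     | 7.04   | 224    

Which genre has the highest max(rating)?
SELECT genre, MAX(rating) as val
FROM movies
GROUP BY genre
ORDER BY val DESC
LIMIT 1

Result: SciFi with max(rating) = 8.15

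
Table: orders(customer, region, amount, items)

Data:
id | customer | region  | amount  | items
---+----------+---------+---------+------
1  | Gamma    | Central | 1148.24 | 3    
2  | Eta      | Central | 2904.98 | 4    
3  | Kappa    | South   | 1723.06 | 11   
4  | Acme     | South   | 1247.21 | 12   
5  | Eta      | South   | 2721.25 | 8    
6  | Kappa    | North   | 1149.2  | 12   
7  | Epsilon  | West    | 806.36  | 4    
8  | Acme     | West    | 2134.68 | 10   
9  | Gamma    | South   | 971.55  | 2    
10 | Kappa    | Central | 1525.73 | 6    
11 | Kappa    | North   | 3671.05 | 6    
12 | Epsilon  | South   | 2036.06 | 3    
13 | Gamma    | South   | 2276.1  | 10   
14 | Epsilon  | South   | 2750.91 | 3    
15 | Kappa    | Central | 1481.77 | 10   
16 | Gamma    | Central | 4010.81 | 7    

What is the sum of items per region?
SELECT region, SUM(items) as result
FROM orders
GROUP BY region

Result:
  Central: 30
  North: 18
  South: 49
  West: 14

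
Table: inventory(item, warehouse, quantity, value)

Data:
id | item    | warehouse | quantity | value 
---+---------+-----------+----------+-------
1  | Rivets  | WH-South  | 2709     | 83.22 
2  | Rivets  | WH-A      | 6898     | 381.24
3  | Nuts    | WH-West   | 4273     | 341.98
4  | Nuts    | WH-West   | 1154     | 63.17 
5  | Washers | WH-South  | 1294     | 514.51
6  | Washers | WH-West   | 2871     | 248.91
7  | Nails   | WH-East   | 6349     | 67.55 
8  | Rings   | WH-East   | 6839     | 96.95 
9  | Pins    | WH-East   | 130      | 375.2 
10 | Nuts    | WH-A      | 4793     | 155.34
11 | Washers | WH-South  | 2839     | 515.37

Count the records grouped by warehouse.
SELECT warehouse, COUNT(*) as count
FROM inventory
GROUP BY warehouse

Result:
  WH-A: 2
  WH-East: 3
  WH-South: 3
  WH-West: 3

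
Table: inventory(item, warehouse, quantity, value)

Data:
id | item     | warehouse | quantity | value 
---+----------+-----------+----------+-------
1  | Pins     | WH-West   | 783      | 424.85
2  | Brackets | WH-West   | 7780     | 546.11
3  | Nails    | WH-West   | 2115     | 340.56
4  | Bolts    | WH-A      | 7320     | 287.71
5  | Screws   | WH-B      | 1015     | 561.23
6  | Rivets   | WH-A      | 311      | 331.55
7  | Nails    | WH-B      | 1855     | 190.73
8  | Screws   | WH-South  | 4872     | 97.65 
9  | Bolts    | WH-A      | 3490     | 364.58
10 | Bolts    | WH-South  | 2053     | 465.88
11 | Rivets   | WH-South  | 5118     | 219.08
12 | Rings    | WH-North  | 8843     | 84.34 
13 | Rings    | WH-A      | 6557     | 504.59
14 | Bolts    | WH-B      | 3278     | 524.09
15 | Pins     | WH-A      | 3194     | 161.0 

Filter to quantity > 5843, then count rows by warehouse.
SELECT warehouse, COUNT(*)
FROM inventory
WHERE quantity > 5843
GROUP BY warehouse

Note: WHERE filters rows before grouping.

Result:
  WH-A: 2
  WH-North: 1
  WH-West: 1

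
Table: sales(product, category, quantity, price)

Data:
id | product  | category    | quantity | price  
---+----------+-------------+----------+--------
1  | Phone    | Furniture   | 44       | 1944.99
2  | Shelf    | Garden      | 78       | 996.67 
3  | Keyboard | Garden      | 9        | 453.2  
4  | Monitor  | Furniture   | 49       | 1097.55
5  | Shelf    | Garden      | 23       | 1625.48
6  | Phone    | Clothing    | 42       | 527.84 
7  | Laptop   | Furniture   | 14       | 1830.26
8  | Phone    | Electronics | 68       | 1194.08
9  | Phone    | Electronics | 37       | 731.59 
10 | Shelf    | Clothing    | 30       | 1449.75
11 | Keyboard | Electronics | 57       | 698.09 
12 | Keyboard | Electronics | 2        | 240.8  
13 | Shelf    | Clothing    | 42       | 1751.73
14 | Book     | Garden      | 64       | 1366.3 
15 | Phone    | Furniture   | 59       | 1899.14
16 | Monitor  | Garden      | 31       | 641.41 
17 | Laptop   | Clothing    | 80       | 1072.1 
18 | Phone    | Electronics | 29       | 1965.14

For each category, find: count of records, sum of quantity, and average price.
SELECT category,
       COUNT(*) as cnt,
       SUM(quantity) as total_quantity,
       AVG(price) as avg_price
FROM sales
GROUP BY category

Result:
  Clothing: 4 records, 194 total quantity, 1200.36 avg price
  Electronics: 5 records, 193 total quantity, 965.94 avg price
  Furniture: 4 records, 166 total quantity, 1692.99 avg price
  Garden: 5 records, 205 total quantity, 1016.61 avg price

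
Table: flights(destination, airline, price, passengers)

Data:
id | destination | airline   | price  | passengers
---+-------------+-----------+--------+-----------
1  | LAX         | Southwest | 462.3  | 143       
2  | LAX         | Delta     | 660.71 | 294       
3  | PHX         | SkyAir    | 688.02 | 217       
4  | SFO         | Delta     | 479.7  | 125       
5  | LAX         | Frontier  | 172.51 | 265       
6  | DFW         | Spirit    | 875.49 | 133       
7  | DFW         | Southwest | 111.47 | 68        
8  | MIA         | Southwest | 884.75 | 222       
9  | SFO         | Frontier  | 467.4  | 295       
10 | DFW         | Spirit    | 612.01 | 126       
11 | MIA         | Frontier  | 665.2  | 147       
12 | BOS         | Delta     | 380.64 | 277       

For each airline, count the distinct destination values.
SELECT airline, COUNT(DISTINCT destination)
FROM flights
GROUP BY airline

Result:
  Delta: 3 distinct
  Frontier: 3 distinct
  SkyAir: 1 distinct
  Southwest: 3 distinct
  Spirit: 1 distinct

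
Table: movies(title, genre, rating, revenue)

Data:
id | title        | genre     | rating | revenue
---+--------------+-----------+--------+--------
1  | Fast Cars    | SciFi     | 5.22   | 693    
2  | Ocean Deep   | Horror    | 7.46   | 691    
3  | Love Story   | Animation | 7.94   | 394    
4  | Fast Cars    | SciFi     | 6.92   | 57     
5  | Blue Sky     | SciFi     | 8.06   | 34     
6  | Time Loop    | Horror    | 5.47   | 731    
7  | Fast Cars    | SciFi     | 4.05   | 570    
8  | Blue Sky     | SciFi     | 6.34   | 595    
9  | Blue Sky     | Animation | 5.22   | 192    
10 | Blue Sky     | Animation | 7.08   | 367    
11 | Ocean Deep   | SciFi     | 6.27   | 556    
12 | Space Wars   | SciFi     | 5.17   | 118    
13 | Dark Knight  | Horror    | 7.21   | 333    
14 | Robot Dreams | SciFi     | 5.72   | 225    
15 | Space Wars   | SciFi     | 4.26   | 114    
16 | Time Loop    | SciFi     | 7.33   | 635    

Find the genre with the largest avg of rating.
SELECT genre, AVG(rating) as val
FROM movies
GROUP BY genre
ORDER BY val DESC
LIMIT 1

Result: Animation with avg(rating) = 6.75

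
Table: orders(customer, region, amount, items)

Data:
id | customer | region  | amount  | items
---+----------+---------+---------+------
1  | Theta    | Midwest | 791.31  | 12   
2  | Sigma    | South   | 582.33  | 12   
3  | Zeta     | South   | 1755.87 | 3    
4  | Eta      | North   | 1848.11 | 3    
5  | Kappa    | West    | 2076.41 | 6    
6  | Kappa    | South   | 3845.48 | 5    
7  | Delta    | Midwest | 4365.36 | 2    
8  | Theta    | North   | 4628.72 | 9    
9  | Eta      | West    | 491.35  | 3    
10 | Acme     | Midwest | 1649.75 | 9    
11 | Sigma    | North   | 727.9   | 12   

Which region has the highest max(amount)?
SELECT region, MAX(amount) as val
FROM orders
GROUP BY region
ORDER BY val DESC
LIMIT 1

Result: North with max(amount) = 4628.72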